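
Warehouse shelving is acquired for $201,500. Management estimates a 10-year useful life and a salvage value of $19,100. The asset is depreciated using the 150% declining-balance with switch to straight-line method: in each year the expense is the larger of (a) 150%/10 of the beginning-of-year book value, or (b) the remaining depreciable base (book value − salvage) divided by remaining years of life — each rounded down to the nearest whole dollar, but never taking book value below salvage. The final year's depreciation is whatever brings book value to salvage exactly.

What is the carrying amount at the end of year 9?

Depreciable base = $201,500 − $19,100 = $182,400.
Year 1: DB = ⌊$201,500 × 150%/10⌋ = $30,225; SL = ⌊$182,400/10⌋ = $18,240 → take DB $30,225. Book value $171,275.
Year 2: DB = ⌊$171,275 × 150%/10⌋ = $25,691; SL = ⌊$152,175/9⌋ = $16,908 → take DB $25,691. Book value $145,584.
Year 3: DB = ⌊$145,584 × 150%/10⌋ = $21,837; SL = ⌊$126,484/8⌋ = $15,810 → take DB $21,837. Book value $123,747.
Year 4: DB = ⌊$123,747 × 150%/10⌋ = $18,562; SL = ⌊$104,647/7⌋ = $14,949 → take DB $18,562. Book value $105,185.
Year 5: DB = ⌊$105,185 × 150%/10⌋ = $15,777; SL = ⌊$86,085/6⌋ = $14,347 → take DB $15,777. Book value $89,408.
Year 6: DB = ⌊$89,408 × 150%/10⌋ = $13,411; SL = ⌊$70,308/5⌋ = $14,061 → take SL $14,061. Book value $75,347.
Year 7: DB = ⌊$75,347 × 150%/10⌋ = $11,302; SL = ⌊$56,247/4⌋ = $14,061 → take SL $14,061. Book value $61,286.
Year 8: DB = ⌊$61,286 × 150%/10⌋ = $9,192; SL = ⌊$42,186/3⌋ = $14,062 → take SL $14,062. Book value $47,224.
Year 9: DB = ⌊$47,224 × 150%/10⌋ = $7,083; SL = ⌊$28,124/2⌋ = $14,062 → take SL $14,062. Book value $33,162.

$33,162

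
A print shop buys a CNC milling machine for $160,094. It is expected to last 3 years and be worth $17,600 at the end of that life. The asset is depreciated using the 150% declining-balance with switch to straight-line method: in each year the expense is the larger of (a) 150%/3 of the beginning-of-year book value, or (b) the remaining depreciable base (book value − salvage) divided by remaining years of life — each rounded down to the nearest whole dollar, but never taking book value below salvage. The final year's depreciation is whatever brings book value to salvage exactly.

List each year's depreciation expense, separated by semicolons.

Depreciable base = $160,094 − $17,600 = $142,494.
Year 1: DB = ⌊$160,094 × 150%/3⌋ = $80,047; SL = ⌊$142,494/3⌋ = $47,498 → take DB $80,047. Book value $80,047.
Year 2: DB = ⌊$80,047 × 150%/3⌋ = $40,023; SL = ⌊$62,447/2⌋ = $31,223 → take DB $40,023. Book value $40,024.
Year 3 (final): $40,024 − $17,600 = $22,424. Book value $17,600.

$80,047; $40,023; $22,424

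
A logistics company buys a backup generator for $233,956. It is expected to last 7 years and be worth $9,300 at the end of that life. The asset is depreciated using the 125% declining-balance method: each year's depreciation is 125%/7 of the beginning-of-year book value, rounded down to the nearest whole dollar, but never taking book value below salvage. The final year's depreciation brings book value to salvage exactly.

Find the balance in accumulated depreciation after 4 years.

Depreciable base = $233,956 − $9,300 = $224,656.
Year 1: ⌊$233,956 × 125%/7⌋ = $41,777. Book value $192,179.
Year 2: ⌊$192,179 × 125%/7⌋ = $34,317. Book value $157,862.
Year 3: ⌊$157,862 × 125%/7⌋ = $28,189. Book value $129,673.
Year 4: ⌊$129,673 × 125%/7⌋ = $23,155. Book value $106,518.
Accumulated through year 4 = $233,956 − $106,518 = $127,438.

$127,438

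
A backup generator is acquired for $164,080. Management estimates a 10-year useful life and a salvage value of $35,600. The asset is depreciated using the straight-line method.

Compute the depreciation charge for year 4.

Depreciable base = $164,080 − $35,600 = $128,480.
Annual expense = $128,480 / 10 = $12,848.

$12,848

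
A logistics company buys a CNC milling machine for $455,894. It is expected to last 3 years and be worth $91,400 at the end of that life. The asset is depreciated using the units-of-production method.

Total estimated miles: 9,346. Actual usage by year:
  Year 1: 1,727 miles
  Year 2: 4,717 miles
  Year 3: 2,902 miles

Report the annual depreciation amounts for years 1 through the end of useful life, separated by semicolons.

Depreciable base = $455,894 − $91,400 = $364,494.
Rate = $364,494 / 9,346 miles = $39 per mile.
Year 1: 1,727 × $39 = $67,353. Book value $388,541.
Year 2: 4,717 × $39 = $183,963. Book value $204,578.
Year 3: 2,902 × $39 = $113,178. Book value $91,400.

$67,353; $183,963; $113,178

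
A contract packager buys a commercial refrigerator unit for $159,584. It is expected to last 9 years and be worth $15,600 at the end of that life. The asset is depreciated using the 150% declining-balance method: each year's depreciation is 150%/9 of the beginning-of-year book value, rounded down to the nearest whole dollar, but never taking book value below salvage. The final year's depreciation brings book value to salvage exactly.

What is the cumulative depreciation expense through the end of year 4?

$82,623

Depreciable base = $159,584 − $15,600 = $143,984.
Year 1: ⌊$159,584 × 150%/9⌋ = $26,597. Book value $132,987.
Year 2: ⌊$132,987 × 150%/9⌋ = $22,164. Book value $110,823.
Year 3: ⌊$110,823 × 150%/9⌋ = $18,470. Book value $92,353.
Year 4: ⌊$92,353 × 150%/9⌋ = $15,392. Book value $76,961.
Accumulated through year 4 = $159,584 − $76,961 = $82,623.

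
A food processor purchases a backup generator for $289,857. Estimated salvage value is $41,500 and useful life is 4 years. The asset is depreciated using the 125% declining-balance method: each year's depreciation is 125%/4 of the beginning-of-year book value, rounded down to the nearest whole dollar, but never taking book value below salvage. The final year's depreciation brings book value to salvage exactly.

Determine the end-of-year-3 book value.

Depreciable base = $289,857 − $41,500 = $248,357.
Year 1: ⌊$289,857 × 125%/4⌋ = $90,580. Book value $199,277.
Year 2: ⌊$199,277 × 125%/4⌋ = $62,274. Book value $137,003.
Year 3: ⌊$137,003 × 125%/4⌋ = $42,813. Book value $94,190.

$94,190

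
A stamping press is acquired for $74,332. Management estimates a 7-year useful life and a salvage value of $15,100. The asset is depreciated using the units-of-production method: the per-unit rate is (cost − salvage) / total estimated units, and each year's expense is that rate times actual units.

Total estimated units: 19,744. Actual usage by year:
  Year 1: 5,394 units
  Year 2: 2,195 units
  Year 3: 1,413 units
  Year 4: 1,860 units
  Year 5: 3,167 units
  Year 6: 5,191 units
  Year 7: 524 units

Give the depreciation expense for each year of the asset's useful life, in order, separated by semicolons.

Depreciable base = $74,332 − $15,100 = $59,232.
Rate = $59,232 / 19,744 units = $3 per unit.
Year 1: 5,394 × $3 = $16,182. Book value $58,150.
Year 2: 2,195 × $3 = $6,585. Book value $51,565.
Year 3: 1,413 × $3 = $4,239. Book value $47,326.
Year 4: 1,860 × $3 = $5,580. Book value $41,746.
Year 5: 3,167 × $3 = $9,501. Book value $32,245.
Year 6: 5,191 × $3 = $15,573. Book value $16,672.
Year 7: 524 × $3 = $1,572. Book value $15,100.

$16,182; $6,585; $4,239; $5,580; $9,501; $15,573; $1,572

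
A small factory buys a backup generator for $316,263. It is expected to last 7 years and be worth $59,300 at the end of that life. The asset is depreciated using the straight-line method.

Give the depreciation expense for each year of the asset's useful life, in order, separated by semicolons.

Depreciable base = $316,263 − $59,300 = $256,963.
Annual expense = $256,963 / 7 = $36,709.
End of year 1: book value $279,554.
End of year 2: book value $242,845.
End of year 3: book value $206,136.
End of year 4: book value $169,427.
End of year 5: book value $132,718.
End of year 6: book value $96,009.
End of year 7: book value $59,300.

$36,709; $36,709; $36,709; $36,709; $36,709; $36,709; $36,709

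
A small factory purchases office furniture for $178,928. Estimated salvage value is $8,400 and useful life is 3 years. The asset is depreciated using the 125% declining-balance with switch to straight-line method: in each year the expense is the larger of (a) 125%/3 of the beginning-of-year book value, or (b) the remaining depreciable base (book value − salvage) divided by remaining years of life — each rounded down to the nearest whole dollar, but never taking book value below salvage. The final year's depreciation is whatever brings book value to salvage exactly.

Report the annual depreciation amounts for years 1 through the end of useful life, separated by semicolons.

Depreciable base = $178,928 − $8,400 = $170,528.
Year 1: DB = ⌊$178,928 × 125%/3⌋ = $74,553; SL = ⌊$170,528/3⌋ = $56,842 → take DB $74,553. Book value $104,375.
Year 2: DB = ⌊$104,375 × 125%/3⌋ = $43,489; SL = ⌊$95,975/2⌋ = $47,987 → take SL $47,987. Book value $56,388.
Year 3 (final): $56,388 − $8,400 = $47,988. Book value $8,400.

$74,553; $47,987; $47,988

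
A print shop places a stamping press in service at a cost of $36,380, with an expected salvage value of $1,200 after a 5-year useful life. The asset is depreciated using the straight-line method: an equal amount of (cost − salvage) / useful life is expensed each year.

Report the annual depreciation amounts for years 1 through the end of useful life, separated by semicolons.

Depreciable base = $36,380 − $1,200 = $35,180.
Annual expense = $35,180 / 5 = $7,036.
End of year 1: book value $29,344.
End of year 2: book value $22,308.
End of year 3: book value $15,272.
End of year 4: book value $8,236.
End of year 5: book value $1,200.

$7,036; $7,036; $7,036; $7,036; $7,036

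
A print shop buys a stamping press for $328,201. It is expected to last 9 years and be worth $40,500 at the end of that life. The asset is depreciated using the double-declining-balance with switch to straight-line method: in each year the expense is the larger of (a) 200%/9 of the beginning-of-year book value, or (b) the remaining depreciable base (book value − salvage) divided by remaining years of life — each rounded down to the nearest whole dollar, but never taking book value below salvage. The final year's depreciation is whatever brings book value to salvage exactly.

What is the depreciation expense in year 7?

$16,146

Depreciable base = $328,201 − $40,500 = $287,701.
Year 1: DB = ⌊$328,201 × 200%/9⌋ = $72,933; SL = ⌊$287,701/9⌋ = $31,966 → take DB $72,933. Book value $255,268.
Year 2: DB = ⌊$255,268 × 200%/9⌋ = $56,726; SL = ⌊$214,768/8⌋ = $26,846 → take DB $56,726. Book value $198,542.
Year 3: DB = ⌊$198,542 × 200%/9⌋ = $44,120; SL = ⌊$158,042/7⌋ = $22,577 → take DB $44,120. Book value $154,422.
Year 4: DB = ⌊$154,422 × 200%/9⌋ = $34,316; SL = ⌊$113,922/6⌋ = $18,987 → take DB $34,316. Book value $120,106.
Year 5: DB = ⌊$120,106 × 200%/9⌋ = $26,690; SL = ⌊$79,606/5⌋ = $15,921 → take DB $26,690. Book value $93,416.
Year 6: DB = ⌊$93,416 × 200%/9⌋ = $20,759; SL = ⌊$52,916/4⌋ = $13,229 → take DB $20,759. Book value $72,657.
Year 7: DB = ⌊$72,657 × 200%/9⌋ = $16,146; SL = ⌊$32,157/3⌋ = $10,719 → take DB $16,146. Book value $56,511.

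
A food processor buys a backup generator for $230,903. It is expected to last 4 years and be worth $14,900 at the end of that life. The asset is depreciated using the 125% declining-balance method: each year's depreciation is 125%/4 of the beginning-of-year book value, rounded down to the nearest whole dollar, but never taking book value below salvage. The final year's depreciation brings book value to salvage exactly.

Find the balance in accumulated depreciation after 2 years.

Depreciable base = $230,903 − $14,900 = $216,003.
Year 1: ⌊$230,903 × 125%/4⌋ = $72,157. Book value $158,746.
Year 2: ⌊$158,746 × 125%/4⌋ = $49,608. Book value $109,138.
Accumulated through year 2 = $230,903 − $109,138 = $121,765.

$121,765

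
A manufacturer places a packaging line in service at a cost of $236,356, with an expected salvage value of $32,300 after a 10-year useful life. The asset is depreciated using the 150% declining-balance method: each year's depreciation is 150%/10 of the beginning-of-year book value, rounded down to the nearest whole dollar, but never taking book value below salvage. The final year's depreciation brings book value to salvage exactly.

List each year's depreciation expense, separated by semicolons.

Depreciable base = $236,356 − $32,300 = $204,056.
Year 1: ⌊$236,356 × 150%/10⌋ = $35,453. Book value $200,903.
Year 2: ⌊$200,903 × 150%/10⌋ = $30,135. Book value $170,768.
Year 3: ⌊$170,768 × 150%/10⌋ = $25,615. Book value $145,153.
Year 4: ⌊$145,153 × 150%/10⌋ = $21,772. Book value $123,381.
Year 5: ⌊$123,381 × 150%/10⌋ = $18,507. Book value $104,874.
Year 6: ⌊$104,874 × 150%/10⌋ = $15,731. Book value $89,143.
Year 7: ⌊$89,143 × 150%/10⌋ = $13,371. Book value $75,772.
Year 8: ⌊$75,772 × 150%/10⌋ = $11,365. Book value $64,407.
Year 9: ⌊$64,407 × 150%/10⌋ = $9,661. Book value $54,746.
Year 10 (final): $54,746 − $32,300 = $22,446. Book value $32,300.

$35,453; $30,135; $25,615; $21,772; $18,507; $15,731; $13,371; $11,365; $9,661; $22,446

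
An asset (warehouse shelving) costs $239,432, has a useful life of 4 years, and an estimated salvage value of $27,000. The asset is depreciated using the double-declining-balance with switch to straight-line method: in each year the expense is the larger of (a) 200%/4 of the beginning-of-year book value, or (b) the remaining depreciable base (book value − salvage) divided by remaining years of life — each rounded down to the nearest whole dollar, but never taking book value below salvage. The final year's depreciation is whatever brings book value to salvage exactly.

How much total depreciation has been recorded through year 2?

Depreciable base = $239,432 − $27,000 = $212,432.
Year 1: DB = ⌊$239,432 × 200%/4⌋ = $119,716; SL = ⌊$212,432/4⌋ = $53,108 → take DB $119,716. Book value $119,716.
Year 2: DB = ⌊$119,716 × 200%/4⌋ = $59,858; SL = ⌊$92,716/3⌋ = $30,905 → take DB $59,858. Book value $59,858.
Accumulated through year 2 = $239,432 − $59,858 = $179,574.

$179,574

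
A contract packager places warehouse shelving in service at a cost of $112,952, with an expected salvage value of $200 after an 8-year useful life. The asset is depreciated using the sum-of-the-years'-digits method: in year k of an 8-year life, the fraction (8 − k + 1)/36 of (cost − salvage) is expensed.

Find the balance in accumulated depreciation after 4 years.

Depreciable base = $112,952 − $200 = $112,752.
Sum of the years' digits = 8+7+6+5+4+3+2+1 = 36.
Year 1: $112,752 × 8/36 = $25,056. Book value $87,896.
Year 2: $112,752 × 7/36 = $21,924. Book value $65,972.
Year 3: $112,752 × 6/36 = $18,792. Book value $47,180.
Year 4: $112,752 × 5/36 = $15,660. Book value $31,520.
Accumulated through year 4 = $112,952 − $31,520 = $81,432.

$81,432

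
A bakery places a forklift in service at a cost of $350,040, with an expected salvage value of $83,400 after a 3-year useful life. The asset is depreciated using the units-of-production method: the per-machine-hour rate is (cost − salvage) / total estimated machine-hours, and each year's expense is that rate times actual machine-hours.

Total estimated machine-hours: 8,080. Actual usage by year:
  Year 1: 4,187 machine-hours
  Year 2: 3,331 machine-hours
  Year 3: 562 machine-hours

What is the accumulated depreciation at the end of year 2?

Depreciable base = $350,040 − $83,400 = $266,640.
Rate = $266,640 / 8,080 machine-hours = $33 per machine-hour.
Year 1: 4,187 × $33 = $138,171. Book value $211,869.
Year 2: 3,331 × $33 = $109,923. Book value $101,946.
Accumulated through year 2 = $350,040 − $101,946 = $248,094.

$248,094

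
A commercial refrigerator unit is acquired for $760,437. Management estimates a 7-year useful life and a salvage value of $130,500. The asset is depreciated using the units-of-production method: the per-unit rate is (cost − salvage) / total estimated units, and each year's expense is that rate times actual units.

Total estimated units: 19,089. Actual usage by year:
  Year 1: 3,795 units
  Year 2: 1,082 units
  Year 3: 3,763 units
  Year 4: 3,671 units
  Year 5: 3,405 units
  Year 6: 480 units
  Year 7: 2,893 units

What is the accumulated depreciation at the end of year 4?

$406,263

Depreciable base = $760,437 − $130,500 = $629,937.
Rate = $629,937 / 19,089 units = $33 per unit.
Year 1: 3,795 × $33 = $125,235. Book value $635,202.
Year 2: 1,082 × $33 = $35,706. Book value $599,496.
Year 3: 3,763 × $33 = $124,179. Book value $475,317.
Year 4: 3,671 × $33 = $121,143. Book value $354,174.
Accumulated through year 4 = $760,437 − $354,174 = $406,263.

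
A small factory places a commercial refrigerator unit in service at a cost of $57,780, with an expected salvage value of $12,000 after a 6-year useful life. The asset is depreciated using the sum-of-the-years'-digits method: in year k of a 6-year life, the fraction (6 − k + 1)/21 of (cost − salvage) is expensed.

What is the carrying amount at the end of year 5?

Depreciable base = $57,780 − $12,000 = $45,780.
Sum of the years' digits = 6+5+4+3+2+1 = 21.
Year 1: $45,780 × 6/21 = $13,080. Book value $44,700.
Year 2: $45,780 × 5/21 = $10,900. Book value $33,800.
Year 3: $45,780 × 4/21 = $8,720. Book value $25,080.
Year 4: $45,780 × 3/21 = $6,540. Book value $18,540.
Year 5: $45,780 × 2/21 = $4,360. Book value $14,180.

$14,180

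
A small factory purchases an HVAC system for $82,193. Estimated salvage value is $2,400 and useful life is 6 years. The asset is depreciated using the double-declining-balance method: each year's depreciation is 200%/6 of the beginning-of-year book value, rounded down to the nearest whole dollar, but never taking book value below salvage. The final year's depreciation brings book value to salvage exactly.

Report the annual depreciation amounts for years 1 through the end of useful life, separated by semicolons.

Depreciable base = $82,193 − $2,400 = $79,793.
Year 1: ⌊$82,193 × 200%/6⌋ = $27,397. Book value $54,796.
Year 2: ⌊$54,796 × 200%/6⌋ = $18,265. Book value $36,531.
Year 3: ⌊$36,531 × 200%/6⌋ = $12,177. Book value $24,354.
Year 4: ⌊$24,354 × 200%/6⌋ = $8,118. Book value $16,236.
Year 5: ⌊$16,236 × 200%/6⌋ = $5,412. Book value $10,824.
Year 6 (final): $10,824 − $2,400 = $8,424. Book value $2,400.

$27,397; $18,265; $12,177; $8,118; $5,412; $8,424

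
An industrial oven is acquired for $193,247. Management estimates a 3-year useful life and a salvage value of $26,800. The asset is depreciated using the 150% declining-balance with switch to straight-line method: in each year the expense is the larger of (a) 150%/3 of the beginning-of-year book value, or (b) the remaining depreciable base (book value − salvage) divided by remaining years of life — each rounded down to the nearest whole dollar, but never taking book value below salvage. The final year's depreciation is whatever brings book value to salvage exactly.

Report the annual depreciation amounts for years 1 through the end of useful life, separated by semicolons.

Depreciable base = $193,247 − $26,800 = $166,447.
Year 1: DB = ⌊$193,247 × 150%/3⌋ = $96,623; SL = ⌊$166,447/3⌋ = $55,482 → take DB $96,623. Book value $96,624.
Year 2: DB = ⌊$96,624 × 150%/3⌋ = $48,312; SL = ⌊$69,824/2⌋ = $34,912 → take DB $48,312. Book value $48,312.
Year 3 (final): $48,312 − $26,800 = $21,512. Book value $26,800.

$96,623; $48,312; $21,512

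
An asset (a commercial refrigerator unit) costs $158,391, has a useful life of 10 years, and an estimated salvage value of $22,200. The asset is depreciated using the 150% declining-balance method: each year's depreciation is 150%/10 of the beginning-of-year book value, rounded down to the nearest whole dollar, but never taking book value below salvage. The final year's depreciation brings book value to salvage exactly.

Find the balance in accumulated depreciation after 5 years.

$88,110

Depreciable base = $158,391 − $22,200 = $136,191.
Year 1: ⌊$158,391 × 150%/10⌋ = $23,758. Book value $134,633.
Year 2: ⌊$134,633 × 150%/10⌋ = $20,194. Book value $114,439.
Year 3: ⌊$114,439 × 150%/10⌋ = $17,165. Book value $97,274.
Year 4: ⌊$97,274 × 150%/10⌋ = $14,591. Book value $82,683.
Year 5: ⌊$82,683 × 150%/10⌋ = $12,402. Book value $70,281.
Accumulated through year 5 = $158,391 − $70,281 = $88,110.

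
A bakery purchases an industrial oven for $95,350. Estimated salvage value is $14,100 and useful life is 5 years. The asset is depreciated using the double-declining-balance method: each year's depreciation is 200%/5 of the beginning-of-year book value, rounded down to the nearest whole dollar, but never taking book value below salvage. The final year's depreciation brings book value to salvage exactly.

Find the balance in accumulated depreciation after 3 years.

Depreciable base = $95,350 − $14,100 = $81,250.
Year 1: ⌊$95,350 × 200%/5⌋ = $38,140. Book value $57,210.
Year 2: ⌊$57,210 × 200%/5⌋ = $22,884. Book value $34,326.
Year 3: ⌊$34,326 × 200%/5⌋ = $13,730. Book value $20,596.
Accumulated through year 3 = $95,350 − $20,596 = $74,754.

$74,754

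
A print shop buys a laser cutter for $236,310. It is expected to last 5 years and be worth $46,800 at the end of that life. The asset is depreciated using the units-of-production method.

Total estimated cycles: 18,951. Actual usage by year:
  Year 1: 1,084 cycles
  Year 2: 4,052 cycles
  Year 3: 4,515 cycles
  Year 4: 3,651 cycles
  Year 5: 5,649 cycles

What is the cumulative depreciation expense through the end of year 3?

Depreciable base = $236,310 − $46,800 = $189,510.
Rate = $189,510 / 18,951 cycles = $10 per cycle.
Year 1: 1,084 × $10 = $10,840. Book value $225,470.
Year 2: 4,052 × $10 = $40,520. Book value $184,950.
Year 3: 4,515 × $10 = $45,150. Book value $139,800.
Accumulated through year 3 = $236,310 − $139,800 = $96,510.

$96,510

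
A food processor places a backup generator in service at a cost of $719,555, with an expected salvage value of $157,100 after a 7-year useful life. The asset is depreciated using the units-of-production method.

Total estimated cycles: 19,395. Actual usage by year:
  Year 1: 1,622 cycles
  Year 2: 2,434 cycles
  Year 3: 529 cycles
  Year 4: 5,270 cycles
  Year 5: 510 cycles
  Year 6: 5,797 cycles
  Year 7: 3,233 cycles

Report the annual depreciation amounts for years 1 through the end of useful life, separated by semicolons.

Depreciable base = $719,555 − $157,100 = $562,455.
Rate = $562,455 / 19,395 cycles = $29 per cycle.
Year 1: 1,622 × $29 = $47,038. Book value $672,517.
Year 2: 2,434 × $29 = $70,586. Book value $601,931.
Year 3: 529 × $29 = $15,341. Book value $586,590.
Year 4: 5,270 × $29 = $152,830. Book value $433,760.
Year 5: 510 × $29 = $14,790. Book value $418,970.
Year 6: 5,797 × $29 = $168,113. Book value $250,857.
Year 7: 3,233 × $29 = $93,757. Book value $157,100.

$47,038; $70,586; $15,341; $152,830; $14,790; $168,113; $93,757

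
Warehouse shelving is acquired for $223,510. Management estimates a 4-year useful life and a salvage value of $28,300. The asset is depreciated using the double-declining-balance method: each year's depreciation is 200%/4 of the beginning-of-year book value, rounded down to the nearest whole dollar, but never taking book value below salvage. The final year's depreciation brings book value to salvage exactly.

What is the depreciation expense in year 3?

$27,578

Depreciable base = $223,510 − $28,300 = $195,210.
Year 1: ⌊$223,510 × 200%/4⌋ = $111,755. Book value $111,755.
Year 2: ⌊$111,755 × 200%/4⌋ = $55,877. Book value $55,878.
Year 3: ⌊$55,878 × 200%/4⌋ = $27,939, capped at $27,578. Book value $28,300.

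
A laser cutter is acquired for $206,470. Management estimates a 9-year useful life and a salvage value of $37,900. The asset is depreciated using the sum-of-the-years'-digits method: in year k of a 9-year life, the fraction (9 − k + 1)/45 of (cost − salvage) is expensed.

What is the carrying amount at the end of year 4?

Depreciable base = $206,470 − $37,900 = $168,570.
Sum of the years' digits = 9+8+7+6+5+4+3+2+1 = 45.
Year 1: $168,570 × 9/45 = $33,714. Book value $172,756.
Year 2: $168,570 × 8/45 = $29,968. Book value $142,788.
Year 3: $168,570 × 7/45 = $26,222. Book value $116,566.
Year 4: $168,570 × 6/45 = $22,476. Book value $94,090.

$94,090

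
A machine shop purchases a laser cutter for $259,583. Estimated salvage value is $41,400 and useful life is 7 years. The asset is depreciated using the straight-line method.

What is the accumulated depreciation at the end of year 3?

$93,507

Depreciable base = $259,583 − $41,400 = $218,183.
Annual expense = $218,183 / 7 = $31,169.
End of year 1: book value $228,414.
End of year 2: book value $197,245.
End of year 3: book value $166,076.
Accumulated through year 3 = $259,583 − $166,076 = $93,507.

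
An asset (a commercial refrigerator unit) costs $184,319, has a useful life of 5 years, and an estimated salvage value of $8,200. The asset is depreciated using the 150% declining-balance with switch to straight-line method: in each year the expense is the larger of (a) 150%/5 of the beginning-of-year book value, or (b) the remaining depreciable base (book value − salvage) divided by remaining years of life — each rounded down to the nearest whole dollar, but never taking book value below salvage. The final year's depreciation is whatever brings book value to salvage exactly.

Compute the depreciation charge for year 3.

Depreciable base = $184,319 − $8,200 = $176,119.
Year 1: DB = ⌊$184,319 × 150%/5⌋ = $55,295; SL = ⌊$176,119/5⌋ = $35,223 → take DB $55,295. Book value $129,024.
Year 2: DB = ⌊$129,024 × 150%/5⌋ = $38,707; SL = ⌊$120,824/4⌋ = $30,206 → take DB $38,707. Book value $90,317.
Year 3: DB = ⌊$90,317 × 150%/5⌋ = $27,095; SL = ⌊$82,117/3⌋ = $27,372 → take SL $27,372. Book value $62,945.

$27,372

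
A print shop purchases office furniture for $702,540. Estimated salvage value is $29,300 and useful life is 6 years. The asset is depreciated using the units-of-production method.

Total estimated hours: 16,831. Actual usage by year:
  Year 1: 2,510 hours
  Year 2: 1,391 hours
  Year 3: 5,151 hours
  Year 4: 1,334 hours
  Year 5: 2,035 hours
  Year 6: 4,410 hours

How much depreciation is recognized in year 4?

$53,360

Depreciable base = $702,540 − $29,300 = $673,240.
Rate = $673,240 / 16,831 hours = $40 per hour.
Year 1: 2,510 × $40 = $100,400. Book value $602,140.
Year 2: 1,391 × $40 = $55,640. Book value $546,500.
Year 3: 5,151 × $40 = $206,040. Book value $340,460.
Year 4: 1,334 × $40 = $53,360. Book value $287,100.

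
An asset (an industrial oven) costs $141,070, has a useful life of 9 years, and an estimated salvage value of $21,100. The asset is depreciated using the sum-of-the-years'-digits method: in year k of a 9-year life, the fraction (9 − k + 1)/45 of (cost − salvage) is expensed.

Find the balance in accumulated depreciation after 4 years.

Depreciable base = $141,070 − $21,100 = $119,970.
Sum of the years' digits = 9+8+7+6+5+4+3+2+1 = 45.
Year 1: $119,970 × 9/45 = $23,994. Book value $117,076.
Year 2: $119,970 × 8/45 = $21,328. Book value $95,748.
Year 3: $119,970 × 7/45 = $18,662. Book value $77,086.
Year 4: $119,970 × 6/45 = $15,996. Book value $61,090.
Accumulated through year 4 = $141,070 − $61,090 = $79,980.

$79,980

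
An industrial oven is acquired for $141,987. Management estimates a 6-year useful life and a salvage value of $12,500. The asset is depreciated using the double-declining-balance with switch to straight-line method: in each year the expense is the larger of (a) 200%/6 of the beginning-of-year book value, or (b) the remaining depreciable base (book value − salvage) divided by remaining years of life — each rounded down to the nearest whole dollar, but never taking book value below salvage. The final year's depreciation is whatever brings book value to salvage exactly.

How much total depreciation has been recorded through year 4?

Depreciable base = $141,987 − $12,500 = $129,487.
Year 1: DB = ⌊$141,987 × 200%/6⌋ = $47,329; SL = ⌊$129,487/6⌋ = $21,581 → take DB $47,329. Book value $94,658.
Year 2: DB = ⌊$94,658 × 200%/6⌋ = $31,552; SL = ⌊$82,158/5⌋ = $16,431 → take DB $31,552. Book value $63,106.
Year 3: DB = ⌊$63,106 × 200%/6⌋ = $21,035; SL = ⌊$50,606/4⌋ = $12,651 → take DB $21,035. Book value $42,071.
Year 4: DB = ⌊$42,071 × 200%/6⌋ = $14,023; SL = ⌊$29,571/3⌋ = $9,857 → take DB $14,023. Book value $28,048.
Accumulated through year 4 = $141,987 − $28,048 = $113,939.

$113,939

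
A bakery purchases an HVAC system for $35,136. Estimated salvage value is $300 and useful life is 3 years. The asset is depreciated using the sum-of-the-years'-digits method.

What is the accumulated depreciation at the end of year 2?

Depreciable base = $35,136 − $300 = $34,836.
Sum of the years' digits = 3+2+1 = 6.
Year 1: $34,836 × 3/6 = $17,418. Book value $17,718.
Year 2: $34,836 × 2/6 = $11,612. Book value $6,106.
Accumulated through year 2 = $35,136 − $6,106 = $29,030.

$29,030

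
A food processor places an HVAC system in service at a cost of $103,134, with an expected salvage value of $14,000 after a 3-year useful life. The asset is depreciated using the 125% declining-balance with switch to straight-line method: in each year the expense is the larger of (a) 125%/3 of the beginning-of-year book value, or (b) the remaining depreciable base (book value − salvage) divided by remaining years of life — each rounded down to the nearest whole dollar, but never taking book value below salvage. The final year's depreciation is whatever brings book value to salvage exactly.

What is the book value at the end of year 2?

Depreciable base = $103,134 − $14,000 = $89,134.
Year 1: DB = ⌊$103,134 × 125%/3⌋ = $42,972; SL = ⌊$89,134/3⌋ = $29,711 → take DB $42,972. Book value $60,162.
Year 2: DB = ⌊$60,162 × 125%/3⌋ = $25,067; SL = ⌊$46,162/2⌋ = $23,081 → take DB $25,067. Book value $35,095.

$35,095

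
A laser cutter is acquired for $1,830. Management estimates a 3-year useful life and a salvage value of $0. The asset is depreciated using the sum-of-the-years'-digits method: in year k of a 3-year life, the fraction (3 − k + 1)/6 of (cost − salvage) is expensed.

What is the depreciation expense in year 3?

$305

Depreciable base = $1,830 − $0 = $1,830.
Sum of the years' digits = 3+2+1 = 6.
Year 1: $1,830 × 3/6 = $915. Book value $915.
Year 2: $1,830 × 2/6 = $610. Book value $305.
Year 3: $1,830 × 1/6 = $305. Book value $0.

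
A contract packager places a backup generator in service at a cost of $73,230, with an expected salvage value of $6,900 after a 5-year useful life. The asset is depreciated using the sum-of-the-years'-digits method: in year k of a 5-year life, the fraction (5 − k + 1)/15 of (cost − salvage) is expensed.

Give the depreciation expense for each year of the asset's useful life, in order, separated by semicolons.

Depreciable base = $73,230 − $6,900 = $66,330.
Sum of the years' digits = 5+4+3+2+1 = 15.
Year 1: $66,330 × 5/15 = $22,110. Book value $51,120.
Year 2: $66,330 × 4/15 = $17,688. Book value $33,432.
Year 3: $66,330 × 3/15 = $13,266. Book value $20,166.
Year 4: $66,330 × 2/15 = $8,844. Book value $11,322.
Year 5: $66,330 × 1/15 = $4,422. Book value $6,900.

$22,110; $17,688; $13,266; $8,844; $4,422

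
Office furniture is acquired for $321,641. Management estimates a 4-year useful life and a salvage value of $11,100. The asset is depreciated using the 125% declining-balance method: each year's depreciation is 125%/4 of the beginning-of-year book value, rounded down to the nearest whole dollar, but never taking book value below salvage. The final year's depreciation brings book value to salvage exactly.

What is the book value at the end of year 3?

$104,519

Depreciable base = $321,641 − $11,100 = $310,541.
Year 1: ⌊$321,641 × 125%/4⌋ = $100,512. Book value $221,129.
Year 2: ⌊$221,129 × 125%/4⌋ = $69,102. Book value $152,027.
Year 3: ⌊$152,027 × 125%/4⌋ = $47,508. Book value $104,519.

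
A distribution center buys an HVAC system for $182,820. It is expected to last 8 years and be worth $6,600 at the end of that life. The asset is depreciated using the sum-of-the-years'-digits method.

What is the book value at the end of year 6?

$21,285

Depreciable base = $182,820 − $6,600 = $176,220.
Sum of the years' digits = 8+7+6+5+4+3+2+1 = 36.
Year 1: $176,220 × 8/36 = $39,160. Book value $143,660.
Year 2: $176,220 × 7/36 = $34,265. Book value $109,395.
Year 3: $176,220 × 6/36 = $29,370. Book value $80,025.
Year 4: $176,220 × 5/36 = $24,475. Book value $55,550.
Year 5: $176,220 × 4/36 = $19,580. Book value $35,970.
Year 6: $176,220 × 3/36 = $14,685. Book value $21,285.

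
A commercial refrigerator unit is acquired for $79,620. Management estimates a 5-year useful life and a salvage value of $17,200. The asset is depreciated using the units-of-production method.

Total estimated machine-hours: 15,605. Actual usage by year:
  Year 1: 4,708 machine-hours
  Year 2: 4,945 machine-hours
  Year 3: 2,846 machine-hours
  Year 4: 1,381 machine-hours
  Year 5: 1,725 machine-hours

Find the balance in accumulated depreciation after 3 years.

Depreciable base = $79,620 − $17,200 = $62,420.
Rate = $62,420 / 15,605 machine-hours = $4 per machine-hour.
Year 1: 4,708 × $4 = $18,832. Book value $60,788.
Year 2: 4,945 × $4 = $19,780. Book value $41,008.
Year 3: 2,846 × $4 = $11,384. Book value $29,624.
Accumulated through year 3 = $79,620 − $29,624 = $49,996.

$49,996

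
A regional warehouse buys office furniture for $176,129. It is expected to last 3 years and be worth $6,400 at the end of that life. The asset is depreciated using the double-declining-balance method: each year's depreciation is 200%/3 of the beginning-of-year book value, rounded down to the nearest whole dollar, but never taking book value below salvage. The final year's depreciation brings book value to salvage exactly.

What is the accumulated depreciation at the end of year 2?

$156,559

Depreciable base = $176,129 − $6,400 = $169,729.
Year 1: ⌊$176,129 × 200%/3⌋ = $117,419. Book value $58,710.
Year 2: ⌊$58,710 × 200%/3⌋ = $39,140. Book value $19,570.
Accumulated through year 2 = $176,129 − $19,570 = $156,559.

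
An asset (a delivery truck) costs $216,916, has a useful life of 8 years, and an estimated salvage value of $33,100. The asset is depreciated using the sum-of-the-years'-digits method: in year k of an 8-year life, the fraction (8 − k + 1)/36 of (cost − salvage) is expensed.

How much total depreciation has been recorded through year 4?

Depreciable base = $216,916 − $33,100 = $183,816.
Sum of the years' digits = 8+7+6+5+4+3+2+1 = 36.
Year 1: $183,816 × 8/36 = $40,848. Book value $176,068.
Year 2: $183,816 × 7/36 = $35,742. Book value $140,326.
Year 3: $183,816 × 6/36 = $30,636. Book value $109,690.
Year 4: $183,816 × 5/36 = $25,530. Book value $84,160.
Accumulated through year 4 = $216,916 − $84,160 = $132,756.

$132,756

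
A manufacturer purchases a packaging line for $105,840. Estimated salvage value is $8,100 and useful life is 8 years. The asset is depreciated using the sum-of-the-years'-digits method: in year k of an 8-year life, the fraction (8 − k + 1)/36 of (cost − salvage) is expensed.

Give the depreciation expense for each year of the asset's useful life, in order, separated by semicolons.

$21,720; $19,005; $16,290; $13,575; $10,860; $8,145; $5,430; $2,715

Depreciable base = $105,840 − $8,100 = $97,740.
Sum of the years' digits = 8+7+6+5+4+3+2+1 = 36.
Year 1: $97,740 × 8/36 = $21,720. Book value $84,120.
Year 2: $97,740 × 7/36 = $19,005. Book value $65,115.
Year 3: $97,740 × 6/36 = $16,290. Book value $48,825.
Year 4: $97,740 × 5/36 = $13,575. Book value $35,250.
Year 5: $97,740 × 4/36 = $10,860. Book value $24,390.
Year 6: $97,740 × 3/36 = $8,145. Book value $16,245.
Year 7: $97,740 × 2/36 = $5,430. Book value $10,815.
Year 8: $97,740 × 1/36 = $2,715. Book value $8,100.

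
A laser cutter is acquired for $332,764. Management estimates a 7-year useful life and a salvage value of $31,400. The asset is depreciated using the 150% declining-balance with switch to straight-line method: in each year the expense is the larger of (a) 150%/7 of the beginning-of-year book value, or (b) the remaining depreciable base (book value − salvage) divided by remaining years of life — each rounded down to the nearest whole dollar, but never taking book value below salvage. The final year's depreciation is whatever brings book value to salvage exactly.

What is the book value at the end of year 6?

Depreciable base = $332,764 − $31,400 = $301,364.
Year 1: DB = ⌊$332,764 × 150%/7⌋ = $71,306; SL = ⌊$301,364/7⌋ = $43,052 → take DB $71,306. Book value $261,458.
Year 2: DB = ⌊$261,458 × 150%/7⌋ = $56,026; SL = ⌊$230,058/6⌋ = $38,343 → take DB $56,026. Book value $205,432.
Year 3: DB = ⌊$205,432 × 150%/7⌋ = $44,021; SL = ⌊$174,032/5⌋ = $34,806 → take DB $44,021. Book value $161,411.
Year 4: DB = ⌊$161,411 × 150%/7⌋ = $34,588; SL = ⌊$130,011/4⌋ = $32,502 → take DB $34,588. Book value $126,823.
Year 5: DB = ⌊$126,823 × 150%/7⌋ = $27,176; SL = ⌊$95,423/3⌋ = $31,807 → take SL $31,807. Book value $95,016.
Year 6: DB = ⌊$95,016 × 150%/7⌋ = $20,360; SL = ⌊$63,616/2⌋ = $31,808 → take SL $31,808. Book value $63,208.

$63,208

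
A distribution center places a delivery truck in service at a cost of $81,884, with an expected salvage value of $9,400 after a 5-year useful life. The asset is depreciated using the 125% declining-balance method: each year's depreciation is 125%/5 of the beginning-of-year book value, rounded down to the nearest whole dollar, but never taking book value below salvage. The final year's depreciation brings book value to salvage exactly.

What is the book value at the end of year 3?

$34,545

Depreciable base = $81,884 − $9,400 = $72,484.
Year 1: ⌊$81,884 × 125%/5⌋ = $20,471. Book value $61,413.
Year 2: ⌊$61,413 × 125%/5⌋ = $15,353. Book value $46,060.
Year 3: ⌊$46,060 × 125%/5⌋ = $11,515. Book value $34,545.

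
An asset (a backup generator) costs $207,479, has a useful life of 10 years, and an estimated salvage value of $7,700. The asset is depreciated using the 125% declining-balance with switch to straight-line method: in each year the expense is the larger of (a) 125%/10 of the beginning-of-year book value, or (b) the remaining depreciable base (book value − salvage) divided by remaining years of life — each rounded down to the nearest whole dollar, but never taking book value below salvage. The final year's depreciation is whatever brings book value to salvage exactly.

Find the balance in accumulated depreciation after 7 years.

Depreciable base = $207,479 − $7,700 = $199,779.
Year 1: DB = ⌊$207,479 × 125%/10⌋ = $25,934; SL = ⌊$199,779/10⌋ = $19,977 → take DB $25,934. Book value $181,545.
Year 2: DB = ⌊$181,545 × 125%/10⌋ = $22,693; SL = ⌊$173,845/9⌋ = $19,316 → take DB $22,693. Book value $158,852.
Year 3: DB = ⌊$158,852 × 125%/10⌋ = $19,856; SL = ⌊$151,152/8⌋ = $18,894 → take DB $19,856. Book value $138,996.
Year 4: DB = ⌊$138,996 × 125%/10⌋ = $17,374; SL = ⌊$131,296/7⌋ = $18,756 → take SL $18,756. Book value $120,240.
Year 5: DB = ⌊$120,240 × 125%/10⌋ = $15,030; SL = ⌊$112,540/6⌋ = $18,756 → take SL $18,756. Book value $101,484.
Year 6: DB = ⌊$101,484 × 125%/10⌋ = $12,685; SL = ⌊$93,784/5⌋ = $18,756 → take SL $18,756. Book value $82,728.
Year 7: DB = ⌊$82,728 × 125%/10⌋ = $10,341; SL = ⌊$75,028/4⌋ = $18,757 → take SL $18,757. Book value $63,971.
Accumulated through year 7 = $207,479 − $63,971 = $143,508.

$143,508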